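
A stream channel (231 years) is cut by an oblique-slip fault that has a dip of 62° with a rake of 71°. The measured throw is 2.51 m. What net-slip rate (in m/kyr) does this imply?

13 m/kyr

dip-slip = throw / sin(dip) = 2.51 / sin(62°) = 2.843 m
net slip = dip-slip / sin(rake) = 2.843 / sin(71°) = 3.007 m
rate = 3.007 m / 231 years = 0.0130 m/yr = 13 m/kyr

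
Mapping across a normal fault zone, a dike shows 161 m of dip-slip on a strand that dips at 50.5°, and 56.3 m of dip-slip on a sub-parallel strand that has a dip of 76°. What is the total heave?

heave_A = 161 × cos(50.5°) = 102.4 m
heave_B = 56.3 × cos(76°) = 13.62 m
total = 102.4 + 13.62 = 116 m

116 m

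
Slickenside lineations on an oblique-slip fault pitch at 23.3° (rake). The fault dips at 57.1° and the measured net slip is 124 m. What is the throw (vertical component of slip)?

dip-slip = net slip × sin(rake) = 124 m × sin(23.3°) = 49.05 m
throw = dip-slip × sin(dip) = 49.05 × sin(57.1°) = 41.2 m

41.2 m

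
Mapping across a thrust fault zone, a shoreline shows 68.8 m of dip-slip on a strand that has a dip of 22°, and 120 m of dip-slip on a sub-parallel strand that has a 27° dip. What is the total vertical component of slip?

throw_A = 68.8 × sin(22°) = 25.77 m
throw_B = 120 × sin(27°) = 54.48 m
total = 25.77 + 54.48 = 80.3 m

80.3 m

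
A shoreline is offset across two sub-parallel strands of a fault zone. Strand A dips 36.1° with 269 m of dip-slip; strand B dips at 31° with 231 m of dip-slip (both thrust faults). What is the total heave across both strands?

415 m

heave_A = 269 × cos(36.1°) = 217.3 m
heave_B = 231 × cos(31°) = 198 m
total = 217.3 + 198 = 415 m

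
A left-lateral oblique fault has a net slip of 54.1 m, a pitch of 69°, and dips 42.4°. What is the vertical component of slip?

dip-slip = net slip × sin(rake) = 54.1 m × sin(69°) = 50.51 m
throw = dip-slip × sin(dip) = 50.51 × sin(42.4°) = 34.1 m

34.1 m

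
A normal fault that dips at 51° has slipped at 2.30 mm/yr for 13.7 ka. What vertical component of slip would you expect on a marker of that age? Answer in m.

24.5 m

dip-slip = rate × time = 2.30 mm/yr × 13.7 ka = 31.51 m
throw = dip-slip × sin(dip) = 31.51 × sin(51°) = 24.5 m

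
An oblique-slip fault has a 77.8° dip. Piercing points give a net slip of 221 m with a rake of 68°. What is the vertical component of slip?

200 m

dip-slip = net slip × sin(rake) = 221 m × sin(68°) = 204.9 m
throw = dip-slip × sin(dip) = 204.9 × sin(77.8°) = 200 m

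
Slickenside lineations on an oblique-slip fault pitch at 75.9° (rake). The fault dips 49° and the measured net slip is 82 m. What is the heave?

52.2 m

dip-slip = net slip × sin(rake) = 82 m × sin(75.9°) = 79.53 m
heave = dip-slip × cos(dip) = 79.53 × cos(49°) = 52.2 m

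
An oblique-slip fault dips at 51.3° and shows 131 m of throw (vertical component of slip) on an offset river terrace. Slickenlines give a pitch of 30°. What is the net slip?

dip-slip = throw / sin(dip) = 131 / sin(51.3°) = 167.9 m
net slip = dip-slip / sin(rake) = 167.9 / sin(30°) = 336 m

336 m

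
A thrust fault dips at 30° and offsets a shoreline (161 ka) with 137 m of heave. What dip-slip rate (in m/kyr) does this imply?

dip-slip = heave / cos(dip) = 137 m / cos(30°) = 158.2 m
rate = 158.2 m / 161 ka = 0.000983 m/yr = 0.983 m/kyr

0.983 m/kyr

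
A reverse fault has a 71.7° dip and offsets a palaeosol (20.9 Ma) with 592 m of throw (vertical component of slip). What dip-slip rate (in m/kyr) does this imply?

0.0298 m/kyr

dip-slip = throw / sin(dip) = 592 m / sin(71.7°) = 623.5 m
rate = 623.5 m / 20.9 Ma = 0.0000298 m/yr = 0.0298 m/kyr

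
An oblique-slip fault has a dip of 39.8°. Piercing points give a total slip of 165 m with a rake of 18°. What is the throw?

dip-slip = net slip × sin(rake) = 165 m × sin(18°) = 50.99 m
throw = dip-slip × sin(dip) = 50.99 × sin(39.8°) = 32.6 m

32.6 m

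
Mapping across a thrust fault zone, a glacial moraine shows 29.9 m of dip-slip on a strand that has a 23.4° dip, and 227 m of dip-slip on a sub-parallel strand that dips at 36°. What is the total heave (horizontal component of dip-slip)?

heave_A = 29.9 × cos(23.4°) = 27.44 m
heave_B = 227 × cos(36°) = 183.6 m
total = 27.44 + 183.6 = 211 m

211 m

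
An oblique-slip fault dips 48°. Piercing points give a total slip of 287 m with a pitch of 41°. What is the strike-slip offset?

strike-slip = net slip × cos(rake) = 287 m × cos(41°) = 217 m

217 m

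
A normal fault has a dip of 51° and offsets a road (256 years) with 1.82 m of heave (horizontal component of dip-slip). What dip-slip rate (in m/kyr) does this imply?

11.3 m/kyr

dip-slip = heave / cos(dip) = 1.82 m / cos(51°) = 2.892 m
rate = 2.892 m / 256 years = 0.0113 m/yr = 11.3 m/kyr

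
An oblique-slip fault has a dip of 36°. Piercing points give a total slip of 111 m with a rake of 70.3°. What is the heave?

84.5 m

dip-slip = net slip × sin(rake) = 111 m × sin(70.3°) = 104.5 m
heave = dip-slip × cos(dip) = 104.5 × cos(36°) = 84.5 m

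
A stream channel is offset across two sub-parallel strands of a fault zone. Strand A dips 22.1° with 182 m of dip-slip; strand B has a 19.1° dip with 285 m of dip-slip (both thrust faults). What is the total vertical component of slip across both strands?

throw_A = 182 × sin(22.1°) = 68.47 m
throw_B = 285 × sin(19.1°) = 93.26 m
total = 68.47 + 93.26 = 162 m

162 m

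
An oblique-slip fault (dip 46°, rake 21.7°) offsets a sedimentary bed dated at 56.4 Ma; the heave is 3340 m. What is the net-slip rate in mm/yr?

dip-slip = heave / cos(dip) = 3340 / cos(46°) = 4808 m
net slip = dip-slip / sin(rake) = 4808 / sin(21.7°) = 13000 m
rate = 13000 m / 56.4 Ma = 0.000231 m/yr = 0.231 mm/yr

0.231 mm/yr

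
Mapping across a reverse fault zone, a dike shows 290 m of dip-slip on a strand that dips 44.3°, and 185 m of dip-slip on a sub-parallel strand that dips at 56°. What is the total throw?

throw_A = 290 × sin(44.3°) = 202.5 m
throw_B = 185 × sin(56°) = 153.4 m
total = 202.5 + 153.4 = 356 m

356 m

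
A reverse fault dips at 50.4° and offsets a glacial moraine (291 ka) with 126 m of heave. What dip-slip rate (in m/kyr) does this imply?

dip-slip = heave / cos(dip) = 126 m / cos(50.4°) = 197.7 m
rate = 197.7 m / 291 ka = 0.000679 m/yr = 0.679 m/kyr

0.679 m/kyr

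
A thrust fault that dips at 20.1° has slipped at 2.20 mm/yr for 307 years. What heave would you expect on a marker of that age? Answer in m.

dip-slip = rate × time = 2.20 mm/yr × 307 years = 0.6754 m
heave = dip-slip × cos(dip) = 0.6754 × cos(20.1°) = 0.634 m

0.634 m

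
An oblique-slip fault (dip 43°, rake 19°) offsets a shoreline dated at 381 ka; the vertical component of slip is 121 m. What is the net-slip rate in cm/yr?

dip-slip = throw / sin(dip) = 121 / sin(43°) = 177.4 m
net slip = dip-slip / sin(rake) = 177.4 / sin(19°) = 545 m
rate = 545 m / 381 ka = 0.00143 m/yr = 0.143 cm/yr

0.143 cm/yr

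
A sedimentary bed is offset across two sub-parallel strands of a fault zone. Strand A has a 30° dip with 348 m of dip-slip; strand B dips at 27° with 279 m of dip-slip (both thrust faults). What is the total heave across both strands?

heave_A = 348 × cos(30°) = 301.4 m
heave_B = 279 × cos(27°) = 248.6 m
total = 301.4 + 248.6 = 550 m

550 m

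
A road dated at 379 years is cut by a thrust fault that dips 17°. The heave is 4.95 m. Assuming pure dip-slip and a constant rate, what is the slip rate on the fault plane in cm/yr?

1.37 cm/yr

dip-slip = heave / cos(dip) = 4.95 m / cos(17°) = 5.176 m
rate = 5.176 m / 379 years = 0.0137 m/yr = 1.37 cm/yr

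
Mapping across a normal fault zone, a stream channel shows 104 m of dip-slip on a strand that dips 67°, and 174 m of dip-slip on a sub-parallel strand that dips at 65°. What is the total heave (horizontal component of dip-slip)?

heave_A = 104 × cos(67°) = 40.64 m
heave_B = 174 × cos(65°) = 73.54 m
total = 40.64 + 73.54 = 114 m

114 m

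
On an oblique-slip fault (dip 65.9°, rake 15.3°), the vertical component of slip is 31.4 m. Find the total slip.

dip-slip = throw / sin(dip) = 31.4 / sin(65.9°) = 34.40 m
net slip = dip-slip / sin(rake) = 34.40 / sin(15.3°) = 130 m

130 m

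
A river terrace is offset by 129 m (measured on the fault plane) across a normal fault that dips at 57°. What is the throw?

108 m

throw = dip-slip × sin(dip) = 129 m × sin(57°) = 108 m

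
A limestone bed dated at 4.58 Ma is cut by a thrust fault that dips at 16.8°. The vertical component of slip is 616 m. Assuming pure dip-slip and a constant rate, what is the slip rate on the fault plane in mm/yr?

dip-slip = throw / sin(dip) = 616 m / sin(16.8°) = 2131 m
rate = 2131 m / 4.58 Ma = 0.000465 m/yr = 0.465 mm/yr

0.465 mm/yr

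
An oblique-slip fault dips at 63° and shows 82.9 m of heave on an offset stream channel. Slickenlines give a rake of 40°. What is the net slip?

284 m

dip-slip = heave / cos(dip) = 82.9 / cos(63°) = 182.6 m
net slip = dip-slip / sin(rake) = 182.6 / sin(40°) = 284 m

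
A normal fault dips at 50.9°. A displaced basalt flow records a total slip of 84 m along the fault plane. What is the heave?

heave = dip-slip × cos(dip) = 84 m × cos(50.9°) = 53 m

53 m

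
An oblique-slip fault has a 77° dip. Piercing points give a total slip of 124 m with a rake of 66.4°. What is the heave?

25.6 m

dip-slip = net slip × sin(rake) = 124 m × sin(66.4°) = 113.6 m
heave = dip-slip × cos(dip) = 113.6 × cos(77°) = 25.6 m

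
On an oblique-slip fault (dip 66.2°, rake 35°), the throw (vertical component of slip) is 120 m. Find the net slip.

dip-slip = throw / sin(dip) = 120 / sin(66.2°) = 131.2 m
net slip = dip-slip / sin(rake) = 131.2 / sin(35°) = 229 m

229 m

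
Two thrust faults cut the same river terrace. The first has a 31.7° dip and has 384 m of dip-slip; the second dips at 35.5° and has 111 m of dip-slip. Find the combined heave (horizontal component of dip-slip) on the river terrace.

417 m

heave_A = 384 × cos(31.7°) = 326.7 m
heave_B = 111 × cos(35.5°) = 90.37 m
total = 326.7 + 90.37 = 417 m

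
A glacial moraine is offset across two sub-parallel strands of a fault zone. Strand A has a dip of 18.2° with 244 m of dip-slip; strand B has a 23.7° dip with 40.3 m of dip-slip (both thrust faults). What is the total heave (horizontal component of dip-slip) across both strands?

heave_A = 244 × cos(18.2°) = 231.8 m
heave_B = 40.3 × cos(23.7°) = 36.90 m
total = 231.8 + 36.90 = 269 m

269 m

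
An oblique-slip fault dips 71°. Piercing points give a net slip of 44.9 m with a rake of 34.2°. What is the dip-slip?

25.2 m

dip-slip = net slip × sin(rake) = 44.9 m × sin(34.2°) = 25.2 m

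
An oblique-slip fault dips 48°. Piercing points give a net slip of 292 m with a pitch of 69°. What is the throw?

203 m

dip-slip = net slip × sin(rake) = 292 m × sin(69°) = 272.6 m
throw = dip-slip × sin(dip) = 272.6 × sin(48°) = 203 m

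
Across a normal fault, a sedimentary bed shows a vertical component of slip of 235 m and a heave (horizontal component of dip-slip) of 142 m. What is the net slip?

net slip = √(throw² + heave²) = √(235² + 142²) = 275 m

275 m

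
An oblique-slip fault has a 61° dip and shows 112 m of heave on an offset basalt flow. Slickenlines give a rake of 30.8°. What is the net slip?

451 m

dip-slip = heave / cos(dip) = 112 / cos(61°) = 231 m
net slip = dip-slip / sin(rake) = 231 / sin(30.8°) = 451 m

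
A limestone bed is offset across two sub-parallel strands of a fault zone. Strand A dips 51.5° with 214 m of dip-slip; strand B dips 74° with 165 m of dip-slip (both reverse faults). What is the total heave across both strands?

179 m

heave_A = 214 × cos(51.5°) = 133.2 m
heave_B = 165 × cos(74°) = 45.48 m
total = 133.2 + 45.48 = 179 m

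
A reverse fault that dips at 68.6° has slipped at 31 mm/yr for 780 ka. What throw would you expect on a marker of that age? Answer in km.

dip-slip = rate × time = 31 mm/yr × 780 ka = 24180 m
throw = dip-slip × sin(dip) = 24180 × sin(68.6°) = 22500 m = 22.5 km

22.5 km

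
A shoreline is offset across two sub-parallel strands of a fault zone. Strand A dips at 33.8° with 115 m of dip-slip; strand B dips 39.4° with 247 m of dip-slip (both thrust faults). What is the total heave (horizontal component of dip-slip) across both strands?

heave_A = 115 × cos(33.8°) = 95.56 m
heave_B = 247 × cos(39.4°) = 190.9 m
total = 95.56 + 190.9 = 286 m

286 m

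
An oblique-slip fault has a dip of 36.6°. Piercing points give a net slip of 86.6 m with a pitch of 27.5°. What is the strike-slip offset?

strike-slip = net slip × cos(rake) = 86.6 m × cos(27.5°) = 76.8 m

76.8 m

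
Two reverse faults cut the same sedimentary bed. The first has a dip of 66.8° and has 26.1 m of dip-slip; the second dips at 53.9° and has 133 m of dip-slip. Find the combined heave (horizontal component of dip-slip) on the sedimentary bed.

88.6 m

heave_A = 26.1 × cos(66.8°) = 10.28 m
heave_B = 133 × cos(53.9°) = 78.36 m
total = 10.28 + 78.36 = 88.6 m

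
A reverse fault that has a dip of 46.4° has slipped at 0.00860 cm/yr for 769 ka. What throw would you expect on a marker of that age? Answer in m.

dip-slip = rate × time = 0.00860 cm/yr × 769 ka = 66.13 m
throw = dip-slip × sin(dip) = 66.13 × sin(46.4°) = 47.9 m

47.9 m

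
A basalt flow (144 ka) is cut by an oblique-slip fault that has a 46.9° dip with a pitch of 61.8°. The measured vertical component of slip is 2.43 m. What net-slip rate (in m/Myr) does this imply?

dip-slip = throw / sin(dip) = 2.43 / sin(46.9°) = 3.328 m
net slip = dip-slip / sin(rake) = 3.328 / sin(61.8°) = 3.776 m
rate = 3.776 m / 144 ka = 0.0000262 m/yr = 26.2 m/Myr

26.2 m/Myr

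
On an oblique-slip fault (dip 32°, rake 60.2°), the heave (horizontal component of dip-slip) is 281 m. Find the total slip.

382 m

dip-slip = heave / cos(dip) = 281 / cos(32°) = 331.3 m
net slip = dip-slip / sin(rake) = 331.3 / sin(60.2°) = 382 m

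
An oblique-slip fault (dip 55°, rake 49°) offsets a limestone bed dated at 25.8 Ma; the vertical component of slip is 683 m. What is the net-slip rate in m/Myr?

42.8 m/Myr

dip-slip = throw / sin(dip) = 683 / sin(55°) = 833.8 m
net slip = dip-slip / sin(rake) = 833.8 / sin(49°) = 1105 m
rate = 1105 m / 25.8 Ma = 0.0000428 m/yr = 42.8 m/Myr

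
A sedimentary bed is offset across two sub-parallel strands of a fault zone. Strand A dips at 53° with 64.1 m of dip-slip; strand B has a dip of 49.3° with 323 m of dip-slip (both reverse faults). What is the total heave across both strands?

heave_A = 64.1 × cos(53°) = 38.58 m
heave_B = 323 × cos(49.3°) = 210.6 m
total = 38.58 + 210.6 = 249 m

249 m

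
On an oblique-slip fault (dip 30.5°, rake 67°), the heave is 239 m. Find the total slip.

301 m

dip-slip = heave / cos(dip) = 239 / cos(30.5°) = 277.4 m
net slip = dip-slip / sin(rake) = 277.4 / sin(67°) = 301 m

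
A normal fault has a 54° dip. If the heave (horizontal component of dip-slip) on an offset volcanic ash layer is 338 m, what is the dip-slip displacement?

575 m

dip-slip = heave / cos(dip) = 338 / cos(54°) = 575 m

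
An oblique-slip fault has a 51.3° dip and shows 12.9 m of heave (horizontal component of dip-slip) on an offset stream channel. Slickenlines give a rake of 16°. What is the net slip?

dip-slip = heave / cos(dip) = 12.9 / cos(51.3°) = 20.63 m
net slip = dip-slip / sin(rake) = 20.63 / sin(16°) = 74.9 m

74.9 m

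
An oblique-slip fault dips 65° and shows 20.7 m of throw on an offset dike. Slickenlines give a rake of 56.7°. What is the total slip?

27.3 m

dip-slip = throw / sin(dip) = 20.7 / sin(65°) = 22.84 m
net slip = dip-slip / sin(rake) = 22.84 / sin(56.7°) = 27.3 m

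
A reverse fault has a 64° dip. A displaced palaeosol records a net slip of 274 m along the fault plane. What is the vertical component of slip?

246 m

throw = dip-slip × sin(dip) = 274 m × sin(64°) = 246 m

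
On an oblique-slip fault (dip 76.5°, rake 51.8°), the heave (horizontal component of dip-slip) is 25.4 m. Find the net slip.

138 m

dip-slip = heave / cos(dip) = 25.4 / cos(76.5°) = 108.8 m
net slip = dip-slip / sin(rake) = 108.8 / sin(51.8°) = 138 m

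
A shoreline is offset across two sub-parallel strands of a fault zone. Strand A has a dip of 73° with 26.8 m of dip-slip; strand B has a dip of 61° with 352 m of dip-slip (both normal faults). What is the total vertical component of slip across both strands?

throw_A = 26.8 × sin(73°) = 25.63 m
throw_B = 352 × sin(61°) = 307.9 m
total = 25.63 + 307.9 = 333 m

333 m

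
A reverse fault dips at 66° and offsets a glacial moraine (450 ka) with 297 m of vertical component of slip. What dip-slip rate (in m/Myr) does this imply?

dip-slip = throw / sin(dip) = 297 m / sin(66°) = 325.1 m
rate = 325.1 m / 450 ka = 0.000722 m/yr = 722 m/Myr

722 m/Myr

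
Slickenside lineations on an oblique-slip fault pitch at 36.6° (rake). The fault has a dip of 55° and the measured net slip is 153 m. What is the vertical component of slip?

dip-slip = net slip × sin(rake) = 153 m × sin(36.6°) = 91.22 m
throw = dip-slip × sin(dip) = 91.22 × sin(55°) = 74.7 m

74.7 m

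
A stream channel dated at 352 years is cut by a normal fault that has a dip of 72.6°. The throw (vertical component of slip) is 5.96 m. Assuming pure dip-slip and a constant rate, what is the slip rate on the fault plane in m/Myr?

17700 m/Myr

dip-slip = throw / sin(dip) = 5.96 m / sin(72.6°) = 6.246 m
rate = 6.246 m / 352 years = 0.0177 m/yr = 17700 m/Myr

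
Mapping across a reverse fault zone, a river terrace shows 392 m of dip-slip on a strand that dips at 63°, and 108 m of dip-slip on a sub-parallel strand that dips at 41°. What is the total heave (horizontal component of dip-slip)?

heave_A = 392 × cos(63°) = 178 m
heave_B = 108 × cos(41°) = 81.51 m
total = 178 + 81.51 = 259 m

259 m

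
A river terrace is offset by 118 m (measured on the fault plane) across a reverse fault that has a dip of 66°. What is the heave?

heave = dip-slip × cos(dip) = 118 m × cos(66°) = 48 m

48 m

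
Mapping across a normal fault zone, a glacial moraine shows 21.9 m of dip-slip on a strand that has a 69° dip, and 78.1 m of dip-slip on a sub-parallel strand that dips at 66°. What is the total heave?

39.6 m

heave_A = 21.9 × cos(69°) = 7.848 m
heave_B = 78.1 × cos(66°) = 31.77 m
total = 7.848 + 31.77 = 39.6 m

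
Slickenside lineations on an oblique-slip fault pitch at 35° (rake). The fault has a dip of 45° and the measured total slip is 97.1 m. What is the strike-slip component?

strike-slip = net slip × cos(rake) = 97.1 m × cos(35°) = 79.5 m

79.5 m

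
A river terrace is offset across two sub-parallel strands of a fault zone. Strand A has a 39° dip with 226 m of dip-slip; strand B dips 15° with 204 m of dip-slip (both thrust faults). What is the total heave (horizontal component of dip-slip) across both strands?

373 m

heave_A = 226 × cos(39°) = 175.6 m
heave_B = 204 × cos(15°) = 197 m
total = 175.6 + 197 = 373 m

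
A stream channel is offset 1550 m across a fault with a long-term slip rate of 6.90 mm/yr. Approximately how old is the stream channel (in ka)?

225 ka

age = offset / rate = 1550 m / (6.90 mm/yr) = 225000 yr = 225 ka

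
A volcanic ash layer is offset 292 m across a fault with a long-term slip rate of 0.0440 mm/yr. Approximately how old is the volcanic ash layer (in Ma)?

age = offset / rate = 292 m / (0.0440 mm/yr) = 6.64e+06 yr = 6.64 Ma

6.64 Ma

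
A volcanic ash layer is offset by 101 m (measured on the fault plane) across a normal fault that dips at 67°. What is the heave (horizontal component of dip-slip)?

heave = dip-slip × cos(dip) = 101 m × cos(67°) = 39.5 m

39.5 m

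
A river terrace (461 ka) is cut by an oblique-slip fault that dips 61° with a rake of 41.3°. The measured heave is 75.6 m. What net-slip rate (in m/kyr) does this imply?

dip-slip = heave / cos(dip) = 75.6 / cos(61°) = 155.9 m
net slip = dip-slip / sin(rake) = 155.9 / sin(41.3°) = 236.3 m
rate = 236.3 m / 461 ka = 0.000513 m/yr = 0.513 m/kyr

0.513 m/kyr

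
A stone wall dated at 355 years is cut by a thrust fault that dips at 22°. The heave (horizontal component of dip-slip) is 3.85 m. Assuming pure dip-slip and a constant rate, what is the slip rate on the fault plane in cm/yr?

1.17 cm/yr

dip-slip = heave / cos(dip) = 3.85 m / cos(22°) = 4.152 m
rate = 4.152 m / 355 years = 0.0117 m/yr = 1.17 cm/yr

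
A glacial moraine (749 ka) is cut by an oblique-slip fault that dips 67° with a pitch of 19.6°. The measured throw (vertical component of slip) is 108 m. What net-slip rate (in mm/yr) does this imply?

0.467 mm/yr

dip-slip = throw / sin(dip) = 108 / sin(67°) = 117.3 m
net slip = dip-slip / sin(rake) = 117.3 / sin(19.6°) = 349.8 m
rate = 349.8 m / 749 ka = 0.000467 m/yr = 0.467 mm/yr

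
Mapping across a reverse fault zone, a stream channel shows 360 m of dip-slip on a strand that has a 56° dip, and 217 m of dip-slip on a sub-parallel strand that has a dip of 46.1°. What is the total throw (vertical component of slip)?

455 m

throw_A = 360 × sin(56°) = 298.5 m
throw_B = 217 × sin(46.1°) = 156.4 m
total = 298.5 + 156.4 = 455 m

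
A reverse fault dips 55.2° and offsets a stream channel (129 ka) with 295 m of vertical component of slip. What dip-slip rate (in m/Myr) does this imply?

2780 m/Myr

dip-slip = throw / sin(dip) = 295 m / sin(55.2°) = 359.3 m
rate = 359.3 m / 129 ka = 0.00278 m/yr = 2780 m/Myr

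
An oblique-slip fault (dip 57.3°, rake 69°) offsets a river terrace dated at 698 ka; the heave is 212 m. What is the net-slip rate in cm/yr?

dip-slip = heave / cos(dip) = 212 / cos(57.3°) = 392.4 m
net slip = dip-slip / sin(rake) = 392.4 / sin(69°) = 420.3 m
rate = 420.3 m / 698 ka = 0.000602 m/yr = 0.0602 cm/yr

0.0602 cm/yr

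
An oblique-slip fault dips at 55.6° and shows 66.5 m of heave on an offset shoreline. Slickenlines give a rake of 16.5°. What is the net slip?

dip-slip = heave / cos(dip) = 66.5 / cos(55.6°) = 117.7 m
net slip = dip-slip / sin(rake) = 117.7 / sin(16.5°) = 414 m

414 m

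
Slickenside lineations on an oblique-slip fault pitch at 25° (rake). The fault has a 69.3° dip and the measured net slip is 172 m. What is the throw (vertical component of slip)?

dip-slip = net slip × sin(rake) = 172 m × sin(25°) = 72.69 m
throw = dip-slip × sin(dip) = 72.69 × sin(69.3°) = 68 m

68 m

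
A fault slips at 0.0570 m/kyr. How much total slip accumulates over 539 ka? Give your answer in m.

slip = rate × time = 0.0570 m/kyr × 539 ka = 30.7 m

30.7 m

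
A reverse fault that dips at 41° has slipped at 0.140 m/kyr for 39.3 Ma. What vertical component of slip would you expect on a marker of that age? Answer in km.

3.61 km

dip-slip = rate × time = 0.140 m/kyr × 39.3 Ma = 5502 m
throw = dip-slip × sin(dip) = 5502 × sin(41°) = 3610 m = 3.61 km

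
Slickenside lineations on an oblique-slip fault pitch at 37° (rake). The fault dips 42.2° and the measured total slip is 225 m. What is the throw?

91 m

dip-slip = net slip × sin(rake) = 225 m × sin(37°) = 135.4 m
throw = dip-slip × sin(dip) = 135.4 × sin(42.2°) = 91 m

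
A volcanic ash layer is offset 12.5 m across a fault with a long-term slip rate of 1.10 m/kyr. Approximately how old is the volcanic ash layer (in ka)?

age = offset / rate = 12.5 m / (1.10 m/kyr) = 11400 yr = 11.4 ka

11.4 ka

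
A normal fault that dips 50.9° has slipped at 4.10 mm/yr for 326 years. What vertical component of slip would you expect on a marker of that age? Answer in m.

dip-slip = rate × time = 4.10 mm/yr × 326 years = 1.337 m
throw = dip-slip × sin(dip) = 1.337 × sin(50.9°) = 1.04 m

1.04 m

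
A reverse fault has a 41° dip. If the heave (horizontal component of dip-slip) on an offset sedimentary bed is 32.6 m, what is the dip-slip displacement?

dip-slip = heave / cos(dip) = 32.6 / cos(41°) = 43.2 m

43.2 m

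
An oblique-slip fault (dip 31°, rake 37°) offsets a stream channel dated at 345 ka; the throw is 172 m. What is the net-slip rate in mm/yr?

1.61 mm/yr

dip-slip = throw / sin(dip) = 172 / sin(31°) = 334 m
net slip = dip-slip / sin(rake) = 334 / sin(37°) = 554.9 m
rate = 554.9 m / 345 ka = 0.00161 m/yr = 1.61 mm/yr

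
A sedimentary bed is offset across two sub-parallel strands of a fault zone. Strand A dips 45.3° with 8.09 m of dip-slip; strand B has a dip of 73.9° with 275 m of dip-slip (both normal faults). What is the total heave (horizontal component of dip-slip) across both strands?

heave_A = 8.09 × cos(45.3°) = 5.690 m
heave_B = 275 × cos(73.9°) = 76.26 m
total = 5.690 + 76.26 = 82 m

82 m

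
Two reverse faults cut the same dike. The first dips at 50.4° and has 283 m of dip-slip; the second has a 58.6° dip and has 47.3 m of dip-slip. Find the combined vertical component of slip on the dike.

258 m

throw_A = 283 × sin(50.4°) = 218.1 m
throw_B = 47.3 × sin(58.6°) = 40.37 m
total = 218.1 + 40.37 = 258 m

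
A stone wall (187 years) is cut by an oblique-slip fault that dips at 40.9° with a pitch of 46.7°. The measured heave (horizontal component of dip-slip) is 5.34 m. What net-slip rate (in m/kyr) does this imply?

51.9 m/kyr

dip-slip = heave / cos(dip) = 5.34 / cos(40.9°) = 7.065 m
net slip = dip-slip / sin(rake) = 7.065 / sin(46.7°) = 9.708 m
rate = 9.708 m / 187 years = 0.0519 m/yr = 51.9 m/kyr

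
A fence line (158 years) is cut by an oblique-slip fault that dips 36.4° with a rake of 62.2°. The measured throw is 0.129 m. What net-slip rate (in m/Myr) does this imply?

dip-slip = throw / sin(dip) = 0.129 / sin(36.4°) = 0.2174 m
net slip = dip-slip / sin(rake) = 0.2174 / sin(62.2°) = 0.2457 m
rate = 0.2457 m / 158 years = 0.00156 m/yr = 1560 m/Myr

1560 m/Myr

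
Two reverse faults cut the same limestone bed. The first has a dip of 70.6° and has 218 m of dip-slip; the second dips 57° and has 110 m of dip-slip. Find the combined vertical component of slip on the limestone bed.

298 m

throw_A = 218 × sin(70.6°) = 205.6 m
throw_B = 110 × sin(57°) = 92.25 m
total = 205.6 + 92.25 = 298 m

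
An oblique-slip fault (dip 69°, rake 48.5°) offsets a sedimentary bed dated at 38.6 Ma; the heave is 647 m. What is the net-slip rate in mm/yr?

0.0624 mm/yr

dip-slip = heave / cos(dip) = 647 / cos(69°) = 1805 m
net slip = dip-slip / sin(rake) = 1805 / sin(48.5°) = 2411 m
rate = 2411 m / 38.6 Ma = 0.0000624 m/yr = 0.0624 mm/yr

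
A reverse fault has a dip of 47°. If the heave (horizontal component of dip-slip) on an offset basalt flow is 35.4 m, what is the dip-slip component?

51.9 m

dip-slip = heave / cos(dip) = 35.4 / cos(47°) = 51.9 m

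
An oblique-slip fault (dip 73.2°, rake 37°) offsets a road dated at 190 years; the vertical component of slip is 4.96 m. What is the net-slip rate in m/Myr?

45300 m/Myr

dip-slip = throw / sin(dip) = 4.96 / sin(73.2°) = 5.181 m
net slip = dip-slip / sin(rake) = 5.181 / sin(37°) = 8.609 m
rate = 8.609 m / 190 years = 0.0453 m/yr = 45300 m/Myr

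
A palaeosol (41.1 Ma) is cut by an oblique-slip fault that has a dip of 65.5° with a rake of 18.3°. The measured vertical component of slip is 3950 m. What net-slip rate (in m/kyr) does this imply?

0.336 m/kyr

dip-slip = throw / sin(dip) = 3950 / sin(65.5°) = 4341 m
net slip = dip-slip / sin(rake) = 4341 / sin(18.3°) = 13820 m
rate = 13820 m / 41.1 Ma = 0.000336 m/yr = 0.336 m/kyr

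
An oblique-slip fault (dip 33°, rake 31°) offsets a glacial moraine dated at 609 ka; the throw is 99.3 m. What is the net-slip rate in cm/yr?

0.0581 cm/yr

dip-slip = throw / sin(dip) = 99.3 / sin(33°) = 182.3 m
net slip = dip-slip / sin(rake) = 182.3 / sin(31°) = 354 m
rate = 354 m / 609 ka = 0.000581 m/yr = 0.0581 cm/yr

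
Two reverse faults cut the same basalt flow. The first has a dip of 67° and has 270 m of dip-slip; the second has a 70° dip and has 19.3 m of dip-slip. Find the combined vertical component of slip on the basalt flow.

267 m

throw_A = 270 × sin(67°) = 248.5 m
throw_B = 19.3 × sin(70°) = 18.14 m
total = 248.5 + 18.14 = 267 m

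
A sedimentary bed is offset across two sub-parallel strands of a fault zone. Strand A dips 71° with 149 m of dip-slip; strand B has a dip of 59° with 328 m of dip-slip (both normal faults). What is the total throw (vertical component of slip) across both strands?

422 m

throw_A = 149 × sin(71°) = 140.9 m
throw_B = 328 × sin(59°) = 281.2 m
total = 140.9 + 281.2 = 422 m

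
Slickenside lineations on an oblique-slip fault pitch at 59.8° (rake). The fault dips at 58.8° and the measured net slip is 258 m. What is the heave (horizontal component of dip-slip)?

116 m

dip-slip = net slip × sin(rake) = 258 m × sin(59.8°) = 223 m
heave = dip-slip × cos(dip) = 223 × cos(58.8°) = 116 m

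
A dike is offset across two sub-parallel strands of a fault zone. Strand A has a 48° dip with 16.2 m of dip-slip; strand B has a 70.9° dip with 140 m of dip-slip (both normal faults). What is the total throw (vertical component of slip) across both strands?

144 m

throw_A = 16.2 × sin(48°) = 12.04 m
throw_B = 140 × sin(70.9°) = 132.3 m
total = 12.04 + 132.3 = 144 m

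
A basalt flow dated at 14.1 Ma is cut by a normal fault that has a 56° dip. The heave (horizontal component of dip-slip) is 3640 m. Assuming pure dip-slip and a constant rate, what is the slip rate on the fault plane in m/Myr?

dip-slip = heave / cos(dip) = 3640 m / cos(56°) = 6509 m
rate = 6509 m / 14.1 Ma = 0.000462 m/yr = 462 m/Myr

462 m/Myr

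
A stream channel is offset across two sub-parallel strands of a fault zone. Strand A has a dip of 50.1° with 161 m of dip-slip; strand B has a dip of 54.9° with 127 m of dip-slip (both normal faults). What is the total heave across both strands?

176 m

heave_A = 161 × cos(50.1°) = 103.3 m
heave_B = 127 × cos(54.9°) = 73.03 m
total = 103.3 + 73.03 = 176 m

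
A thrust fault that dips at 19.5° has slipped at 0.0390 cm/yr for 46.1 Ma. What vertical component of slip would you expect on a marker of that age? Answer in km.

dip-slip = rate × time = 0.0390 cm/yr × 46.1 Ma = 17980 m
throw = dip-slip × sin(dip) = 17980 × sin(19.5°) = 6000 m = 6 km

6 km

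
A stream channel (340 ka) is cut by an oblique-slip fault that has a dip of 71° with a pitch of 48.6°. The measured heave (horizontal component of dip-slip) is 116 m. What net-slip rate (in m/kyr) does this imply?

dip-slip = heave / cos(dip) = 116 / cos(71°) = 356.3 m
net slip = dip-slip / sin(rake) = 356.3 / sin(48.6°) = 475 m
rate = 475 m / 340 ka = 0.00140 m/yr = 1.40 m/kyr

1.40 m/kyr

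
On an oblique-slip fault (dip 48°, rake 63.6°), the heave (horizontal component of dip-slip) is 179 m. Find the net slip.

dip-slip = heave / cos(dip) = 179 / cos(48°) = 267.5 m
net slip = dip-slip / sin(rake) = 267.5 / sin(63.6°) = 299 m

299 m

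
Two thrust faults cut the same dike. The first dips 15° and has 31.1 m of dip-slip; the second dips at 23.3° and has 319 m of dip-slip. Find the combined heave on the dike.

323 m

heave_A = 31.1 × cos(15°) = 30.04 m
heave_B = 319 × cos(23.3°) = 293 m
total = 30.04 + 293 = 323 m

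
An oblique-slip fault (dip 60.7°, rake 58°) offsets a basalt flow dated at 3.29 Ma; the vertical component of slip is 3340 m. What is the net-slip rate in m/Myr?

dip-slip = throw / sin(dip) = 3340 / sin(60.7°) = 3830 m
net slip = dip-slip / sin(rake) = 3830 / sin(58°) = 4516 m
rate = 4516 m / 3.29 Ma = 0.00137 m/yr = 1370 m/Myr

1370 m/Myr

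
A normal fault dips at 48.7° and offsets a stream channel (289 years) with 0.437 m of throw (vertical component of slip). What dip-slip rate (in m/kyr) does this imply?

2.01 m/kyr

dip-slip = throw / sin(dip) = 0.437 m / sin(48.7°) = 0.5817 m
rate = 0.5817 m / 289 years = 0.00201 m/yr = 2.01 m/kyr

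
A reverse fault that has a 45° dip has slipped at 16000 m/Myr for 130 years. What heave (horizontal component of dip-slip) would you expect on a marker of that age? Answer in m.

dip-slip = rate × time = 16000 m/Myr × 130 years = 2.080 m
heave = dip-slip × cos(dip) = 2.080 × cos(45°) = 1.47 m

1.47 m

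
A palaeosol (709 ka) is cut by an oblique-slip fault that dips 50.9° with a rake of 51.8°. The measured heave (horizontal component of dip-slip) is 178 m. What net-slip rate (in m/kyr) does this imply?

0.507 m/kyr

dip-slip = heave / cos(dip) = 178 / cos(50.9°) = 282.2 m
net slip = dip-slip / sin(rake) = 282.2 / sin(51.8°) = 359.1 m
rate = 359.1 m / 709 ka = 0.000507 m/yr = 0.507 m/kyr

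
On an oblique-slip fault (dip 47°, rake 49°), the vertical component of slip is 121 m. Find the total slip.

dip-slip = throw / sin(dip) = 121 / sin(47°) = 165.4 m
net slip = dip-slip / sin(rake) = 165.4 / sin(49°) = 219 m

219 m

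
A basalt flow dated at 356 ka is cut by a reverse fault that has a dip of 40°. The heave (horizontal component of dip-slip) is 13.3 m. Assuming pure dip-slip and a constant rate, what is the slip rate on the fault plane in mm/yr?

0.0488 mm/yr

dip-slip = heave / cos(dip) = 13.3 m / cos(40°) = 17.36 m
rate = 17.36 m / 356 ka = 0.0000488 m/yr = 0.0488 mm/yr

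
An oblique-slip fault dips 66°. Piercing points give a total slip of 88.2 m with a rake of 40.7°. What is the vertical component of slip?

52.5 m

dip-slip = net slip × sin(rake) = 88.2 m × sin(40.7°) = 57.52 m
throw = dip-slip × sin(dip) = 57.52 × sin(66°) = 52.5 m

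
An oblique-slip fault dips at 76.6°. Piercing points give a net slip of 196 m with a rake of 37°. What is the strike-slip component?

157 m

strike-slip = net slip × cos(rake) = 196 m × cos(37°) = 157 m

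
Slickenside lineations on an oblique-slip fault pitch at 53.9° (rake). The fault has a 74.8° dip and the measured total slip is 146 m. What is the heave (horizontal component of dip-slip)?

dip-slip = net slip × sin(rake) = 146 m × sin(53.9°) = 118 m
heave = dip-slip × cos(dip) = 118 × cos(74.8°) = 30.9 m

30.9 m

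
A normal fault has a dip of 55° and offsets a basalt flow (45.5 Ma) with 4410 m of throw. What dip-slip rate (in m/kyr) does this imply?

dip-slip = throw / sin(dip) = 4410 m / sin(55°) = 5384 m
rate = 5384 m / 45.5 Ma = 0.000118 m/yr = 0.118 m/kyr

0.118 m/kyr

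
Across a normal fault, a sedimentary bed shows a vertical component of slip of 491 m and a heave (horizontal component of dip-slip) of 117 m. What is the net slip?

505 m

net slip = √(throw² + heave²) = √(491² + 117²) = 505 m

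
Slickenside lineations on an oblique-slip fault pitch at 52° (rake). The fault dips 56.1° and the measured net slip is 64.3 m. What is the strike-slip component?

strike-slip = net slip × cos(rake) = 64.3 m × cos(52°) = 39.6 m

39.6 m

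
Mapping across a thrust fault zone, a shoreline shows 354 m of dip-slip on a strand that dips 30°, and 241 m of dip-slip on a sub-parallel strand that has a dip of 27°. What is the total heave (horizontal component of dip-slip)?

heave_A = 354 × cos(30°) = 306.6 m
heave_B = 241 × cos(27°) = 214.7 m
total = 306.6 + 214.7 = 521 m

521 m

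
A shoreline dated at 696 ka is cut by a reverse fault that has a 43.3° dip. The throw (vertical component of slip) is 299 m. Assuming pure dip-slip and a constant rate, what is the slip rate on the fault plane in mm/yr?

0.626 mm/yr

dip-slip = throw / sin(dip) = 299 m / sin(43.3°) = 436 m
rate = 436 m / 696 ka = 0.000626 m/yr = 0.626 mm/yr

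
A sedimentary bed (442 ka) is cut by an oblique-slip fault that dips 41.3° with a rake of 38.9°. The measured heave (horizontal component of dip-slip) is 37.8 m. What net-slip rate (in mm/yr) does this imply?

dip-slip = heave / cos(dip) = 37.8 / cos(41.3°) = 50.32 m
net slip = dip-slip / sin(rake) = 50.32 / sin(38.9°) = 80.12 m
rate = 80.12 m / 442 ka = 0.000181 m/yr = 0.181 mm/yr

0.181 mm/yr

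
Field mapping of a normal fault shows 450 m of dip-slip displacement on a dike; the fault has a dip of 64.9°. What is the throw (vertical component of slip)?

408 m

throw = dip-slip × sin(dip) = 450 m × sin(64.9°) = 408 m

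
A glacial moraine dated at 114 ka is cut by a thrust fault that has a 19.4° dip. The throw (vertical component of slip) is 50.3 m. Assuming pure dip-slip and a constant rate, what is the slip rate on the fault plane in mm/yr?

1.33 mm/yr

dip-slip = throw / sin(dip) = 50.3 m / sin(19.4°) = 151.4 m
rate = 151.4 m / 114 ka = 0.00133 m/yr = 1.33 mm/yr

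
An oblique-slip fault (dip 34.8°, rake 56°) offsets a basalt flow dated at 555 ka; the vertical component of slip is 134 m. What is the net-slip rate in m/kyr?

dip-slip = throw / sin(dip) = 134 / sin(34.8°) = 234.8 m
net slip = dip-slip / sin(rake) = 234.8 / sin(56°) = 283.2 m
rate = 283.2 m / 555 ka = 0.000510 m/yr = 0.510 m/kyr

0.510 m/kyr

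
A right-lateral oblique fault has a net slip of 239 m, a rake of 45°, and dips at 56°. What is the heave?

dip-slip = net slip × sin(rake) = 239 m × sin(45°) = 169 m
heave = dip-slip × cos(dip) = 169 × cos(56°) = 94.5 m

94.5 m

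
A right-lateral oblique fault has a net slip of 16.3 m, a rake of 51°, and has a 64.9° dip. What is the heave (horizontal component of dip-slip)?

dip-slip = net slip × sin(rake) = 16.3 m × sin(51°) = 12.67 m
heave = dip-slip × cos(dip) = 12.67 × cos(64.9°) = 5.37 m

5.37 m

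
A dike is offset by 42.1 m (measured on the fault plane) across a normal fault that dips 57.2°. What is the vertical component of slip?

35.4 m

throw = dip-slip × sin(dip) = 42.1 m × sin(57.2°) = 35.4 m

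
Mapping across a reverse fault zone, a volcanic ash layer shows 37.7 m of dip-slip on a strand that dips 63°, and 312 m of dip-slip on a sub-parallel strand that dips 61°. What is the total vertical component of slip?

306 m

throw_A = 37.7 × sin(63°) = 33.59 m
throw_B = 312 × sin(61°) = 272.9 m
total = 33.59 + 272.9 = 306 m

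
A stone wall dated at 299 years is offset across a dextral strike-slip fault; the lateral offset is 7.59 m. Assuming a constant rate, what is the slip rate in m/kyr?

rate = 7.59 m / 299 years = 0.0254 m/yr = 25.4 m/kyr

25.4 m/kyr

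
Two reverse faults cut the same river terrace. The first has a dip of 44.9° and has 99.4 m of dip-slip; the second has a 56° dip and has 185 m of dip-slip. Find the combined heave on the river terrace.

174 m

heave_A = 99.4 × cos(44.9°) = 70.41 m
heave_B = 185 × cos(56°) = 103.5 m
total = 70.41 + 103.5 = 174 m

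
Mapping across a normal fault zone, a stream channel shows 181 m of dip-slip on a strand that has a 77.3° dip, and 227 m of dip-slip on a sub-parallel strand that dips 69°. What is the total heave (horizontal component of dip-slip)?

heave_A = 181 × cos(77.3°) = 39.79 m
heave_B = 227 × cos(69°) = 81.35 m
total = 39.79 + 81.35 = 121 m

121 m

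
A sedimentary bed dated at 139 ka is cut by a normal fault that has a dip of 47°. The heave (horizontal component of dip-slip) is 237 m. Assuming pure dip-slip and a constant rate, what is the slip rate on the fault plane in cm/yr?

0.250 cm/yr

dip-slip = heave / cos(dip) = 237 m / cos(47°) = 347.5 m
rate = 347.5 m / 139 ka = 0.00250 m/yr = 0.250 cm/yr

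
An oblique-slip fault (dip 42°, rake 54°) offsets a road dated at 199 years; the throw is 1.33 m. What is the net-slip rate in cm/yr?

dip-slip = throw / sin(dip) = 1.33 / sin(42°) = 1.988 m
net slip = dip-slip / sin(rake) = 1.988 / sin(54°) = 2.457 m
rate = 2.457 m / 199 years = 0.0123 m/yr = 1.23 cm/yr

1.23 cm/yr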